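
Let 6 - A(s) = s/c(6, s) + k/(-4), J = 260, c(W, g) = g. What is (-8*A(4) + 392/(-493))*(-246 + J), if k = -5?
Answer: -212548/493 ≈ -431.13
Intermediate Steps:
A(s) = 15/4 (A(s) = 6 - (s/s - 5/(-4)) = 6 - (1 - 5*(-¼)) = 6 - (1 + 5/4) = 6 - 1*9/4 = 6 - 9/4 = 15/4)
(-8*A(4) + 392/(-493))*(-246 + J) = (-8*15/4 + 392/(-493))*(-246 + 260) = (-30 + 392*(-1/493))*14 = (-30 - 392/493)*14 = -15182/493*14 = -212548/493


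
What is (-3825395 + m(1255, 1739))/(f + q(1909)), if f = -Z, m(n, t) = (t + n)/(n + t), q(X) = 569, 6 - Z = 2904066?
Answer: -3825394/2904629 ≈ -1.3170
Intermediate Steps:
Z = -2904060 (Z = 6 - 1*2904066 = 6 - 2904066 = -2904060)
m(n, t) = 1 (m(n, t) = (n + t)/(n + t) = 1)
f = 2904060 (f = -1*(-2904060) = 2904060)
(-3825395 + m(1255, 1739))/(f + q(1909)) = (-3825395 + 1)/(2904060 + 569) = -3825394/2904629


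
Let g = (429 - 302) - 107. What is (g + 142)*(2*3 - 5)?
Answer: 162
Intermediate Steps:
g = 20 (g = 127 - 107 = 20)
(g + 142)*(2*3 - 5) = (20 + 142)*(2*3 - 5) = 162*(6 - 5) = 162*1 = 162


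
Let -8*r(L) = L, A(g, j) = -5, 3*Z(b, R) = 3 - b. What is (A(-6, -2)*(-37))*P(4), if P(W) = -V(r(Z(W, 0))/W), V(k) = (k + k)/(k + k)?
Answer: -185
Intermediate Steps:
Z(b, R) = 1 - b/3 (Z(b, R) = (3 - b)/3 = 1 - b/3)
r(L) = -L/8
V(k) = 1 (V(k) = (2*k)/((2*k)) = (2*k)*(1/(2*k)) = 1)
P(W) = -1 (P(W) = -1*1 = -1)
(A(-6, -2)*(-37))*P(4) = -5*(-37)*(-1) = 185*(-1) = -185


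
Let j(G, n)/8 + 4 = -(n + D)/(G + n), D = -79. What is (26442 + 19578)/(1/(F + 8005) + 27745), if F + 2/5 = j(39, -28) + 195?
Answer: 4173995592/2516460413 ≈ 1.6587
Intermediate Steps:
j(G, n) = -32 - 8*(-79 + n)/(G + n) (j(G, n) = -32 + 8*(-(n - 79)/(G + n)) = -32 + 8*(-(-79 + n)/(G + n)) = -32 - 8*(-79 + n)/(G + n))
F = 13223/55 (F = -⅖ + (8*(79 - 5*(-28) - 4*39)/(39 - 28) + 195) = -⅖ + (8*(79 + 140 - 156)/11 + 195) = -⅖ + (8*(1/11)*63 + 195) = -⅖ + (504/11 + 195) = -⅖ + 2649/11 = 13223/55 ≈ 240.42)
(26442 + 19578)/(1/(F + 8005) + 27745) = (26442 + 19578)/(1/(13223/55 + 8005) + 27745) = 46020/(1/(453498/55) + 27745) = 46020/(55/453498 + 27745) = 46020/(12582302065/453498) = 46020*(453498/12582302065) = 4173995592/2516460413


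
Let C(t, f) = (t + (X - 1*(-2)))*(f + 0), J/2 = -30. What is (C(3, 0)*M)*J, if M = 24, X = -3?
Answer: 0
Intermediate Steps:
J = -60 (J = 2*(-30) = -60)
C(t, f) = f*(-1 + t) (C(t, f) = (t + (-3 - 1*(-2)))*(f + 0) = (t + (-3 + 2))*f = (t - 1)*f = (-1 + t)*f = f*(-1 + t))
(C(3, 0)*M)*J = ((0*(-1 + 3))*24)*(-60) = ((0*2)*24)*(-60) = (0*24)*(-60) = 0*(-60) = 0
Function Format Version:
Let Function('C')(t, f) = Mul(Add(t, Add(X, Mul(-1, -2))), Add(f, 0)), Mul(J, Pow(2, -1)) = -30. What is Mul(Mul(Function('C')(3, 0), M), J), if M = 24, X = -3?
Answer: 0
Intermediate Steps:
J = -60 (J = Mul(2, -30) = -60)
Function('C')(t, f) = Mul(f, Add(-1, t)) (Function('C')(t, f) = Mul(Add(t, Add(-3, Mul(-1, -2))), Add(f, 0)) = Mul(Add(t, Add(-3, 2)), f) = Mul(Add(t, -1), f) = Mul(Add(-1, t), f) = Mul(f, Add(-1, t)))
Mul(Mul(Function('C')(3, 0), M), J) = Mul(Mul(Mul(0, Add(-1, 3)), 24), -60) = Mul(Mul(Mul(0, 2), 24), -60) = Mul(Mul(0, 24), -60) = Mul(0, -60) = 0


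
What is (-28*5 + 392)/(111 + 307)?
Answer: 126/209 ≈ 0.60287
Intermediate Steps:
(-28*5 + 392)/(111 + 307) = (-140 + 392)/418 = 252*(1/418) = 126/209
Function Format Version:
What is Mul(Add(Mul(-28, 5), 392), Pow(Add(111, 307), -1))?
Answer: Rational(126, 209) ≈ 0.60287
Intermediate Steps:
Mul(Add(Mul(-28, 5), 392), Pow(Add(111, 307), -1)) = Mul(Add(-140, 392), Pow(418, -1)) = Mul(252, Rational(1, 418)) = Rational(126, 209)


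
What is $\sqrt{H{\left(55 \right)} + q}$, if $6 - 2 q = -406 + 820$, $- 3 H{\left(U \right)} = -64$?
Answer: $\frac{2 i \sqrt{411}}{3} \approx 13.515 i$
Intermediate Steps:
$H{\left(U \right)} = \frac{64}{3}$ ($H{\left(U \right)} = \left(- \frac{1}{3}\right) \left(-64\right) = \frac{64}{3}$)
$q = -204$ ($q = 3 - \frac{-406 + 820}{2} = 3 - 207 = -204$)
$\sqrt{H{\left(55 \right)} + q} = \sqrt{\frac{64}{3} - 204} = \sqrt{- \frac{548}{3}} = \frac{2 i \sqrt{411}}{3}$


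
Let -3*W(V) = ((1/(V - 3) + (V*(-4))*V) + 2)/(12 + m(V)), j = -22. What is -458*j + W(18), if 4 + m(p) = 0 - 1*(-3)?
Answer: 5007029/495 ≈ 10115.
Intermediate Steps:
m(p) = -1 (m(p) = -4 + (0 - 1*(-3)) = -4 + (0 + 3) = -4 + 3 = -1)
W(V) = -2/33 - 1/(33*(-3 + V)) + 4*V²/33 (W(V) = -((1/(V - 3) + (V*(-4))*V) + 2)/(3*(12 - 1)) = -((1/(-3 + V) + (-4*V)*V) + 2)/(3*11) = -((1/(-3 + V) - 4*V²) + 2)/(3*11) = -(2 + 1/(-3 + V) - 4*V²)/(3*11) = -(2/11 - 4*V²/11 + 1/(11*(-3 + V)))/3 = -2/33 - 1/(33*(-3 + V)) + 4*V²/33)
-458*j + W(18) = -458*(-22) + (5 - 12*18² - 2*18 + 4*18³)/(33*(-3 + 18)) = 10076 + (1/33)*(5 - 12*324 - 36 + 4*5832)/15 = 10076 + (1/33)*(1/15)*(5 - 3888 - 36 + 23328) = 10076 + (1/33)*(1/15)*19409 = 10076 + 19409/495 = 5007029/495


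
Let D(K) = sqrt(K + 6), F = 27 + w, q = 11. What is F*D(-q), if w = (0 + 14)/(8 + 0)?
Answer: 115*I*sqrt(5)/4 ≈ 64.287*I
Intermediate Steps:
w = 7/4 (w = 14/8 = 14*(1/8) = 7/4 ≈ 1.7500)
F = 115/4 (F = 27 + 7/4 = 115/4 ≈ 28.750)
D(K) = sqrt(6 + K)
F*D(-q) = 115*sqrt(6 - 1*11)/4 = 115*sqrt(6 - 11)/4 = 115*sqrt(-5)/4 = 115*(I*sqrt(5))/4 = 115*I*sqrt(5)/4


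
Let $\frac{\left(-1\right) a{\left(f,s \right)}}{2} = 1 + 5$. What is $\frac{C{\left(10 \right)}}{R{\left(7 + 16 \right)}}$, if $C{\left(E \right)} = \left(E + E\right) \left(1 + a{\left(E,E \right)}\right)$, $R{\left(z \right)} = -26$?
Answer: $\frac{110}{13} \approx 8.4615$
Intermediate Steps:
$a{\left(f,s \right)} = -12$ ($a{\left(f,s \right)} = - 2 \left(1 + 5\right) = \left(-2\right) 6 = -12$)
$C{\left(E \right)} = - 22 E$ ($C{\left(E \right)} = \left(E + E\right) \left(1 - 12\right) = 2 E \left(-11\right) = - 22 E$)
$\frac{C{\left(10 \right)}}{R{\left(7 + 16 \right)}} = \frac{\left(-22\right) 10}{-26} = \left(-220\right) \left(- \frac{1}{26}\right) = \frac{110}{13}$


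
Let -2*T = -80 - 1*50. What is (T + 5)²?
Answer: 4900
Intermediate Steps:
T = 65 (T = -(-80 - 1*50)/2 = -(-80 - 50)/2 = -½*(-130) = 65)
(T + 5)² = (65 + 5)² = 70² = 4900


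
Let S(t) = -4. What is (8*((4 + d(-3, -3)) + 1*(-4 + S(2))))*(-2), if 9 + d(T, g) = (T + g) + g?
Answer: 352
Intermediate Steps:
d(T, g) = -9 + T + 2*g (d(T, g) = -9 + ((T + g) + g) = -9 + (T + 2*g) = -9 + T + 2*g)
(8*((4 + d(-3, -3)) + 1*(-4 + S(2))))*(-2) = (8*((4 + (-9 - 3 + 2*(-3))) + 1*(-4 - 4)))*(-2) = (8*((4 + (-9 - 3 - 6)) + 1*(-8)))*(-2) = (8*((4 - 18) - 8))*(-2) = (8*(-14 - 8))*(-2) = (8*(-22))*(-2) = -176*(-2) = 352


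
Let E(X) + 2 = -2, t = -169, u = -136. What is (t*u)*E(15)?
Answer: -91936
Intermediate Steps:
E(X) = -4 (E(X) = -2 - 2 = -4)
(t*u)*E(15) = -169*(-136)*(-4) = 22984*(-4) = -91936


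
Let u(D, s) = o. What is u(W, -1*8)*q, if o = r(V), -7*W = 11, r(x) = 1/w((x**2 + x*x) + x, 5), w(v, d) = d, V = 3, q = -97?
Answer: -97/5 ≈ -19.400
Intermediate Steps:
r(x) = 1/5
W = -11/7 (W = -1/7*11 = -11/7 ≈ -1.5714)
o = 1/5 ≈ 0.20000
u(D, s) = 1/5
u(W, -1*8)*q = (1/5)*(-97) = -97/5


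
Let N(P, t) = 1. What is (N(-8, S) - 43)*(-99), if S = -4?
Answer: 4158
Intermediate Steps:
(N(-8, S) - 43)*(-99) = (1 - 43)*(-99) = -42*(-99) = 4158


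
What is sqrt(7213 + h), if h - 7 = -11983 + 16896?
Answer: sqrt(12133) ≈ 110.15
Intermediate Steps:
h = 4920 (h = 7 + (-11983 + 16896) = 7 + 4913 = 4920)
sqrt(7213 + h) = sqrt(7213 + 4920) = sqrt(12133)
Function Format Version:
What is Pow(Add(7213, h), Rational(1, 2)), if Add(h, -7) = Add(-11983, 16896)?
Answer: Pow(12133, Rational(1, 2)) ≈ 110.15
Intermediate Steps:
h = 4920 (h = Add(7, Add(-11983, 16896)) = Add(7, 4913) = 4920)
Pow(Add(7213, h), Rational(1, 2)) = Pow(Add(7213, 4920), Rational(1, 2)) = Pow(12133, Rational(1, 2))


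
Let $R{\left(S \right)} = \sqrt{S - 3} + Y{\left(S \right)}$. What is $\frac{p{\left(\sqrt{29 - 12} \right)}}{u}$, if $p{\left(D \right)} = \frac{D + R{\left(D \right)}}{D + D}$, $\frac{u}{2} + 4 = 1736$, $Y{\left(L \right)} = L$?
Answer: $\frac{1}{3464} + \frac{\sqrt{-51 + 17 \sqrt{17}}}{117776} \approx 0.00032578$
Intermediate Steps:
$u = 3464$ ($u = -8 + 2 \cdot 1736 = -8 + 3472 = 3464$)
$R{\left(S \right)} = S + \sqrt{-3 + S}$ ($R{\left(S \right)} = \sqrt{S - 3} + S = \sqrt{-3 + S} + S = S + \sqrt{-3 + S}$)
$p{\left(D \right)} = \frac{\sqrt{-3 + D} + 2 D}{2 D}$ ($p{\left(D \right)} = \frac{D + \left(D + \sqrt{-3 + D}\right)}{D + D} = \frac{\sqrt{-3 + D} + 2 D}{2 D}$)
$\frac{p{\left(\sqrt{29 - 12} \right)}}{u} = \frac{\frac{1}{\sqrt{29 - 12}} \left(\sqrt{29 - 12} + \frac{\sqrt{-3 + \sqrt{29 - 12}}}{2}\right)}{3464} = \frac{\sqrt{17} + \frac{\sqrt{-3 + \sqrt{17}}}{2}}{\sqrt{17}} \cdot \frac{1}{3464} = \frac{\sqrt{17}}{17} \left(\sqrt{17} + \frac{\sqrt{-3 + \sqrt{17}}}{2}\right) \frac{1}{3464} = \frac{\sqrt{17} \left(\sqrt{17} + \frac{\sqrt{-3 + \sqrt{17}}}{2}\right)}{17} \cdot \frac{1}{3464} = \frac{\sqrt{17} \left(\sqrt{17} + \frac{\sqrt{-3 + \sqrt{17}}}{2}\right)}{58888}$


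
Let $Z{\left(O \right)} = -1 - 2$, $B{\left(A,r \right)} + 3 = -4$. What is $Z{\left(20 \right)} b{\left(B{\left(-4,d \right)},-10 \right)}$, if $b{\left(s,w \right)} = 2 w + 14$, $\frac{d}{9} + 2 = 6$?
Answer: $18$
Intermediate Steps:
$d = 36$ ($d = -18 + 9 \cdot 6 = -18 + 54 = 36$)
$B{\left(A,r \right)} = -7$ ($B{\left(A,r \right)} = -3 - 4 = -7$)
$Z{\left(O \right)} = -3$ ($Z{\left(O \right)} = -1 - 2 = -3$)
$b{\left(s,w \right)} = 14 + 2 w$
$Z{\left(20 \right)} b{\left(B{\left(-4,d \right)},-10 \right)} = - 3 \left(14 + 2 \left(-10\right)\right) = - 3 \left(14 - 20\right) = \left(-3\right) \left(-6\right) = 18$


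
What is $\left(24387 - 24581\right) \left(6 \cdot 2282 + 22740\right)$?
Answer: $-7067808$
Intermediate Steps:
$\left(24387 - 24581\right) \left(6 \cdot 2282 + 22740\right) = - 194 \left(13692 + 22740\right) = \left(-194\right) 36432 = -7067808$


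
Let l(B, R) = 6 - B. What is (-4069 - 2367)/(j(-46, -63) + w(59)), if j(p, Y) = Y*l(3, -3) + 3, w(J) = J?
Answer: 6436/127 ≈ 50.677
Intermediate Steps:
j(p, Y) = 3 + 3*Y (j(p, Y) = Y*(6 - 1*3) + 3 = Y*(6 - 3) + 3 = Y*3 + 3 = 3*Y + 3 = 3 + 3*Y)
(-4069 - 2367)/(j(-46, -63) + w(59)) = (-4069 - 2367)/((3 + 3*(-63)) + 59) = -6436/((3 - 189) + 59) = -6436/(-186 + 59) = -6436/(-127) = -6436*(-1/127) = 6436/127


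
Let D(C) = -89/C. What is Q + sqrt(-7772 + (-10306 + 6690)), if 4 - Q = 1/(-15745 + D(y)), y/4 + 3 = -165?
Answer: 42322876/10580551 + 2*I*sqrt(2847) ≈ 4.0001 + 106.71*I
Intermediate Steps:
y = -672 (y = -12 + 4*(-165) = -12 - 660 = -672)
Q = 42322876/10580551 (Q = 4 - 1/(-15745 - 89/(-672)) = 4 - 1/(-15745 - 89*(-1/672)) = 4 - 1/(-15745 + 89/672) = 4 - 1/(-10580551/672) = 4 - 1*(-672/10580551) = 4 + 672/10580551 = 42322876/10580551 ≈ 4.0001)
Q + sqrt(-7772 + (-10306 + 6690)) = 42322876/10580551 + sqrt(-7772 + (-10306 + 6690)) = 42322876/10580551 + sqrt(-7772 - 3616) = 42322876/10580551 + sqrt(-11388) = 42322876/10580551 + 2*I*sqrt(2847)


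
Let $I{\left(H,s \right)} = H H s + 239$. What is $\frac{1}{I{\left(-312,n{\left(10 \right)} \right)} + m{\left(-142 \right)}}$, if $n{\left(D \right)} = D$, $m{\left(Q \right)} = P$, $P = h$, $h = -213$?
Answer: $\frac{1}{973466} \approx 1.0273 \cdot 10^{-6}$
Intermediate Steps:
$P = -213$
$m{\left(Q \right)} = -213$
$I{\left(H,s \right)} = 239 + s H^{2}$ ($I{\left(H,s \right)} = H^{2} s + 239 = s H^{2} + 239 = 239 + s H^{2}$)
$\frac{1}{I{\left(-312,n{\left(10 \right)} \right)} + m{\left(-142 \right)}} = \frac{1}{\left(239 + 10 \left(-312\right)^{2}\right) - 213} = \frac{1}{\left(239 + 10 \cdot 97344\right) - 213} = \frac{1}{\left(239 + 973440\right) - 213} = \frac{1}{973679 - 213} = \frac{1}{973466}$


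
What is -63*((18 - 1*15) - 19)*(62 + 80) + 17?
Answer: 143153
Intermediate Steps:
-63*((18 - 1*15) - 19)*(62 + 80) + 17 = -63*((18 - 15) - 19)*142 + 17 = -63*(3 - 19)*142 + 17 = -(-1008)*142 + 17 = -63*(-2272) + 17 = 143136 + 17 = 143153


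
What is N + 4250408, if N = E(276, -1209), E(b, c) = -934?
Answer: 4249474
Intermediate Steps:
N = -934
N + 4250408 = -934 + 4250408 = 4249474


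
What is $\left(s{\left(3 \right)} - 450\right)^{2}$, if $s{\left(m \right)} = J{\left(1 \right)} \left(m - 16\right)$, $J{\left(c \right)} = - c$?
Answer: $190969$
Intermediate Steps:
$s{\left(m \right)} = 16 - m$ ($s{\left(m \right)} = \left(-1\right) 1 \left(m - 16\right) = - (-16 + m) = 16 - m$)
$\left(s{\left(3 \right)} - 450\right)^{2} = \left(\left(16 - 3\right) - 450\right)^{2} = \left(13 - 450\right)^{2} = \left(-437\right)^{2} = 190969$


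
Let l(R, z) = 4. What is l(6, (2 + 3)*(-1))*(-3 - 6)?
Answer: -36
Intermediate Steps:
l(6, (2 + 3)*(-1))*(-3 - 6) = 4*(-3 - 6) = 4*(-9) = -36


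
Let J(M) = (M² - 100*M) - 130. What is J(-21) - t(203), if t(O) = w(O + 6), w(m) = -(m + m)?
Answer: 2829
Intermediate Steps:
w(m) = -2*m
J(M) = -130 + M² - 100*M
t(O) = -12 - 2*O (t(O) = -2*(O + 6) = -2*(6 + O) = -12 - 2*O)
J(-21) - t(203) = (-130 + (-21)² - 100*(-21)) - (-12 - 2*203) = (-130 + 441 + 2100) - (-12 - 406) = 2411 - 1*(-418) = 2411 + 418 = 2829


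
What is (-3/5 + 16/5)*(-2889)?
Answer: -37557/5 ≈ -7511.4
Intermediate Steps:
(-3/5 + 16/5)*(-2889) = (-3*⅕ + 16*(⅕))*(-2889) = (-⅗ + 16/5)*(-2889) = (13/5)*(-2889) = -37557/5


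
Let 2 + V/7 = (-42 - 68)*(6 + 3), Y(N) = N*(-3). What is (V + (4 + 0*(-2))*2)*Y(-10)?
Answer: -208080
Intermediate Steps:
Y(N) = -3*N
V = -6944 (V = -14 + 7*((-42 - 68)*(6 + 3)) = -14 + 7*(-110*9) = -14 + 7*(-990) = -14 - 6930 = -6944)
(V + (4 + 0*(-2))*2)*Y(-10) = (-6944 + (4 + 0*(-2))*2)*(-3*(-10)) = (-6944 + (4 + 0)*2)*30 = (-6944 + 4*2)*30 = (-6944 + 8)*30 = -6936*30 = -208080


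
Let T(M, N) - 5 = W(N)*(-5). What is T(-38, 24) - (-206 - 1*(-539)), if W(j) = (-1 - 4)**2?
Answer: -453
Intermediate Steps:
W(j) = 25 (W(j) = (-5)**2 = 25)
T(M, N) = -120 (T(M, N) = 5 + 25*(-5) = 5 - 125 = -120)
T(-38, 24) - (-206 - 1*(-539)) = -120 - (-206 - 1*(-539)) = -120 - (-206 + 539) = -120 - 1*333 = -120 - 333 = -453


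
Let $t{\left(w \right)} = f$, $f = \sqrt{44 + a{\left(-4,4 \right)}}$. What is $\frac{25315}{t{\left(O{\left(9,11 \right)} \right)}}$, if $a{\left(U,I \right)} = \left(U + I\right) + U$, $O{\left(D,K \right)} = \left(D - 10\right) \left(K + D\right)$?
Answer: $\frac{5063 \sqrt{10}}{4} \approx 4002.7$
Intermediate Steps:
$O{\left(D,K \right)} = \left(-10 + D\right) \left(D + K\right)$
$a{\left(U,I \right)} = I + 2 U$ ($a{\left(U,I \right)} = \left(I + U\right) + U = I + 2 U$)
$f = 2 \sqrt{10}$ ($f = \sqrt{44 + \left(4 + 2 \left(-4\right)\right)} = \sqrt{44 + \left(4 - 8\right)} = \sqrt{44 - 4} = \sqrt{40} = 2 \sqrt{10} \approx 6.3246$)
$t{\left(w \right)} = 2 \sqrt{10}$
$\frac{25315}{t{\left(O{\left(9,11 \right)} \right)}} = \frac{25315}{2 \sqrt{10}} = 25315 \frac{\sqrt{10}}{20} = \frac{5063 \sqrt{10}}{4}$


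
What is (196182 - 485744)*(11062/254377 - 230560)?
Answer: 16982565189094596/254377 ≈ 6.6761e+10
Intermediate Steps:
(196182 - 485744)*(11062/254377 - 230560) = -289562*(11062*(1/254377) - 230560) = -289562*(11062/254377 - 230560) = -289562*(-58649150058/254377) = 16982565189094596/254377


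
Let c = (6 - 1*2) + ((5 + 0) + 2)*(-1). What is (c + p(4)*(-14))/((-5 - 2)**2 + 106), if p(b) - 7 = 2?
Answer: -129/155 ≈ -0.83226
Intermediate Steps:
p(b) = 9 (p(b) = 7 + 2 = 9)
c = -3 (c = (6 - 2) + (5 + 2)*(-1) = 4 + 7*(-1) = 4 - 7 = -3)
(c + p(4)*(-14))/((-5 - 2)**2 + 106) = (-3 + 9*(-14))/((-5 - 2)**2 + 106) = (-3 - 126)/((-7)**2 + 106) = -129/(49 + 106) = -129/155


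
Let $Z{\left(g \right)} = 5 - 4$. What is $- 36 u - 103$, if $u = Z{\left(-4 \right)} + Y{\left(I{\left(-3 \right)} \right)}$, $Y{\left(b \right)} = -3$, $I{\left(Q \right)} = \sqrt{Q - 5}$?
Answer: $-31$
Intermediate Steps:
$Z{\left(g \right)} = 1$ ($Z{\left(g \right)} = 5 - 4 = 1$)
$I{\left(Q \right)} = \sqrt{-5 + Q}$
$u = -2$ ($u = 1 - 3 = -2$)
$- 36 u - 103 = \left(-36\right) \left(-2\right) - 103 = 72 - 103 = -31$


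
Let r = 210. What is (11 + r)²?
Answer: 48841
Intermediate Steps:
(11 + r)² = (11 + 210)² = 221² = 48841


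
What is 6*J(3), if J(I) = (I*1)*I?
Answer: 54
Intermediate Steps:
J(I) = I² (J(I) = I*I = I²)
6*J(3) = 6*3² = 6*9 = 54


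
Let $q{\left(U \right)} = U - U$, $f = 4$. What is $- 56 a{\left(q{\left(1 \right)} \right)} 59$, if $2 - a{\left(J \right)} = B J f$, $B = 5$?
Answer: $-6608$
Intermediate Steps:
$q{\left(U \right)} = 0$
$a{\left(J \right)} = 2 - 20 J$ ($a{\left(J \right)} = 2 - 5 J 4 = 2 - 20 J$)
$- 56 a{\left(q{\left(1 \right)} \right)} 59 = - 56 \left(2 - 0\right) 59 = - 56 \left(2 + 0\right) 59 = \left(-56\right) 2 \cdot 59 = \left(-112\right) 59 = -6608$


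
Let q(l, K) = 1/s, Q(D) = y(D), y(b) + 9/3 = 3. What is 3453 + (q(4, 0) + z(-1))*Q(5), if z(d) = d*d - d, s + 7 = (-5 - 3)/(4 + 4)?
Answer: 3453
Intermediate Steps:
y(b) = 0 (y(b) = -3 + 3 = 0)
Q(D) = 0
s = -8 (s = -7 + (-5 - 3)/(4 + 4) = -7 - 8/8 = -7 - 8*1/8 = -7 - 1 = -8)
z(d) = d**2 - d
q(l, K) = -1/8 (q(l, K) = 1/(-8) = -1/8)
3453 + (q(4, 0) + z(-1))*Q(5) = 3453 + (-1/8 - (-1 - 1))*0 = 3453 + (-1/8 - 1*(-2))*0 = 3453 + (-1/8 + 2)*0 = 3453 + (15/8)*0 = 3453 + 0 = 3453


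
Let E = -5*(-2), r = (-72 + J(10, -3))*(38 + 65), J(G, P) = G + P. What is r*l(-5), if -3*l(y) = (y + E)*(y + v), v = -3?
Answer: -267800/3 ≈ -89267.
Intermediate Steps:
r = -6695 (r = (-72 + (10 - 3))*(38 + 65) = (-72 + 7)*103 = -65*103 = -6695)
E = 10
l(y) = -(-3 + y)*(10 + y)/3 (l(y) = -(y + 10)*(y - 3)/3 = -(10 + y)*(-3 + y)/3 = -(-3 + y)*(10 + y)/3)
r*l(-5) = -6695*(10 - 7/3*(-5) - ⅓*(-5)²) = -6695*(10 + 35/3 - ⅓*25) = -6695*(10 + 35/3 - 25/3) = -6695*40/3 = -267800/3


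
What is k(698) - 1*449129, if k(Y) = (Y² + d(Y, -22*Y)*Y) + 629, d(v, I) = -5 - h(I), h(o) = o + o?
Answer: 21472190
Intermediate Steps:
h(o) = 2*o
d(v, I) = -5 - 2*I
k(Y) = 629 + Y² + Y*(-5 + 44*Y) (k(Y) = (Y² + (-5 - (-44)*Y)*Y) + 629 = (Y² + (-5 + 44*Y)*Y) + 629 = (Y² + Y*(-5 + 44*Y)) + 629 = 629 + Y² + Y*(-5 + 44*Y))
k(698) - 1*449129 = (629 - 5*698 + 45*698²) - 1*449129 = (629 - 3490 + 45*487204) - 449129 = (629 - 3490 + 21924180) - 449129 = 21921319 - 449129 = 21472190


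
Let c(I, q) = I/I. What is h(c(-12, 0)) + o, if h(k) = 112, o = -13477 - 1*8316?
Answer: -21681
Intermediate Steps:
o = -21793 (o = -13477 - 8316 = -21793)
c(I, q) = 1
h(c(-12, 0)) + o = 112 - 21793 = -21681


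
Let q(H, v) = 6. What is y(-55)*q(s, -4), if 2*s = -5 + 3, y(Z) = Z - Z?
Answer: 0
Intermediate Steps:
y(Z) = 0
s = -1 (s = (-5 + 3)/2 = (1/2)*(-2) = -1)
y(-55)*q(s, -4) = 0*6 = 0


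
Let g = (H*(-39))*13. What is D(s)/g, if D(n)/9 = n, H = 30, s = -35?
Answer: 7/338 ≈ 0.020710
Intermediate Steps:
D(n) = 9*n
g = -15210 (g = (30*(-39))*13 = -1170*13 = -15210)
D(s)/g = (9*(-35))/(-15210) = -315*(-1/15210) = 7/338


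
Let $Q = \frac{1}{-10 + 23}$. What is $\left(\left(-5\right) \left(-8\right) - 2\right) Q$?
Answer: $\frac{38}{13} \approx 2.9231$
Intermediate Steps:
$Q = \frac{1}{13} \approx 0.076923$
$\left(\left(-5\right) \left(-8\right) - 2\right) Q = \left(\left(-5\right) \left(-8\right) - 2\right) \frac{1}{13} = \left(40 - 2\right) \frac{1}{13} = 38 \cdot \frac{1}{13} = \frac{38}{13}$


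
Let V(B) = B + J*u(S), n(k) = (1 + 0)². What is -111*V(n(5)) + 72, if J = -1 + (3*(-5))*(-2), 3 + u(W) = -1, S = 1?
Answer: 12837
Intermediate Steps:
u(W) = -4 (u(W) = -3 - 1 = -4)
J = 29 (J = -1 - 15*(-2) = -1 + 30 = 29)
n(k) = 1 (n(k) = 1² = 1)
V(B) = -116 + B (V(B) = B + 29*(-4) = B - 116 = -116 + B)
-111*V(n(5)) + 72 = -111*(-116 + 1) + 72 = -111*(-115) + 72 = 12765 + 72 = 12837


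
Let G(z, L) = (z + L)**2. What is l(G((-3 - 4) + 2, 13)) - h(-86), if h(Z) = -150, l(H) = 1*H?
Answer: 214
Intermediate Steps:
G(z, L) = (L + z)**2
l(H) = H
l(G((-3 - 4) + 2, 13)) - h(-86) = (13 + ((-3 - 4) + 2))**2 - 1*(-150) = (13 + (-7 + 2))**2 + 150 = (13 - 5)**2 + 150 = 8**2 + 150 = 64 + 150 = 214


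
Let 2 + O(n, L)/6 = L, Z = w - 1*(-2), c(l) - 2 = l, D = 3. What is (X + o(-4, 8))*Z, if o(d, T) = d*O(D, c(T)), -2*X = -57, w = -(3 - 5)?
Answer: -654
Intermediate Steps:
c(l) = 2 + l
w = 2 (w = -1*(-2) = 2)
Z = 4 (Z = 2 - 1*(-2) = 2 + 2 = 4)
X = 57/2 (X = -½*(-57) = 57/2 ≈ 28.500)
O(n, L) = -12 + 6*L
o(d, T) = 6*T*d (o(d, T) = d*(-12 + 6*(2 + T)) = d*(-12 + (12 + 6*T)) = d*(6*T) = 6*T*d)
(X + o(-4, 8))*Z = (57/2 + 6*8*(-4))*4 = (57/2 - 192)*4 = -327/2*4 = -654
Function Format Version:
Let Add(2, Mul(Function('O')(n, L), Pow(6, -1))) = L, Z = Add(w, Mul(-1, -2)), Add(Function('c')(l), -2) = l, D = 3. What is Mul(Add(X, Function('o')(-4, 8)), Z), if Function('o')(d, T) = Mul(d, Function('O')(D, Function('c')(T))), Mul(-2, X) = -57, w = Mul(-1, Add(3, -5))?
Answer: -654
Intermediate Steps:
Function('c')(l) = Add(2, l)
w = 2 (w = Mul(-1, -2) = 2)
Z = 4 (Z = Add(2, Mul(-1, -2)) = Add(2, 2) = 4)
X = Rational(57, 2) (X = Mul(Rational(-1, 2), -57) = Rational(57, 2) ≈ 28.500)
Function('O')(n, L) = Add(-12, Mul(6, L))
Function('o')(d, T) = Mul(6, T, d) (Function('o')(d, T) = Mul(d, Add(-12, Mul(6, Add(2, T)))) = Mul(d, Add(-12, Add(12, Mul(6, T)))) = Mul(d, Mul(6, T)) = Mul(6, T, d))
Mul(Add(X, Function('o')(-4, 8)), Z) = Mul(Add(Rational(57, 2), Mul(6, 8, -4)), 4) = Mul(Add(Rational(57, 2), -192), 4) = Mul(Rational(-327, 2), 4) = -654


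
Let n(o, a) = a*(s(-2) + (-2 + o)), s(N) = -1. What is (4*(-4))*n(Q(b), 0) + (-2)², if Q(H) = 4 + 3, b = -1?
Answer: 4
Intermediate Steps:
Q(H) = 7
n(o, a) = a*(-3 + o) (n(o, a) = a*(-1 + (-2 + o)) = a*(-3 + o))
(4*(-4))*n(Q(b), 0) + (-2)² = (4*(-4))*(0*(-3 + 7)) + (-2)² = -0*4 + 4 = -16*0 + 4 = 0 + 4 = 4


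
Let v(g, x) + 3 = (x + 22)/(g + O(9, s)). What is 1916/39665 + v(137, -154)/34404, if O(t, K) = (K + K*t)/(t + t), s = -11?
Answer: 12910696877/267923271580 ≈ 0.048188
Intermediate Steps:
O(t, K) = (K + K*t)/(2*t) (O(t, K) = (K + K*t)/((2*t)) = (K + K*t)*(1/(2*t)) = (K + K*t)/(2*t))
v(g, x) = -3 + (22 + x)/(-55/9 + g) (v(g, x) = -3 + (x + 22)/(g + (½)*(-11)*(1 + 9)/9) = -3 + (22 + x)/(g + (½)*(-11)*(⅑)*10) = -3 + (22 + x)/(g - 55/9) = -3 + (22 + x)/(-55/9 + g))
1916/39665 + v(137, -154)/34404 = 1916/39665 + (3*(121 - 9*137 + 3*(-154))/(-55 + 9*137))/34404 = 1916*(1/39665) + (3*(121 - 1233 - 462)/(-55 + 1233))*(1/34404) = 1916/39665 + (3*(-1574)/1178)*(1/34404) = 1916/39665 + (3*(1/1178)*(-1574))*(1/34404) = 1916/39665 - 2361/589*1/34404 = 1916/39665 - 787/6754652 = 12910696877/267923271580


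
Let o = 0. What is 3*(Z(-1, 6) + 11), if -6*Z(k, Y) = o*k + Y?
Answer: 30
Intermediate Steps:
Z(k, Y) = -Y/6 (Z(k, Y) = -(0*k + Y)/6 = -(0 + Y)/6 = -Y/6)
3*(Z(-1, 6) + 11) = 3*(-⅙*6 + 11) = 3*(-1 + 11) = 3*10 = 30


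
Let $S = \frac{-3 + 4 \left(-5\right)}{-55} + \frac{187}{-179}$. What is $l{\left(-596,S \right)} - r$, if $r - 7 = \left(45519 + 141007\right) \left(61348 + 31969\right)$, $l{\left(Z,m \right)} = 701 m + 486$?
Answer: $- \frac{171362529783003}{9845} \approx -1.7406 \cdot 10^{10}$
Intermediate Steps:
$S = - \frac{6168}{9845}$ ($S = \left(-3 - 20\right) \left(- \frac{1}{55}\right) + 187 \left(- \frac{1}{179}\right) = \left(-23\right) \left(- \frac{1}{55}\right) - \frac{187}{179} = \frac{23}{55} - \frac{187}{179} = - \frac{6168}{9845} \approx -0.62651$)
$l{\left(Z,m \right)} = 486 + 701 m$
$r = 17406046749$ ($r = 7 + \left(45519 + 141007\right) \left(61348 + 31969\right) = 7 + 186526 \cdot 93317 = 7 + 17406046742 = 17406046749$)
$l{\left(-596,S \right)} - r = \left(486 + 701 \left(- \frac{6168}{9845}\right)\right) - 17406046749 = \left(486 - \frac{4323768}{9845}\right) - 17406046749 = \frac{460902}{9845} - 17406046749 = - \frac{171362529783003}{9845}$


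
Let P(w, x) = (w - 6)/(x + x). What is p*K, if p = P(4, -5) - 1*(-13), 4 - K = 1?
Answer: 198/5 ≈ 39.600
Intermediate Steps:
K = 3 (K = 4 - 1*1 = 4 - 1 = 3)
P(w, x) = (-6 + w)/(2*x) (P(w, x) = (-6 + w)/((2*x)) = (-6 + w)*(1/(2*x)) = (-6 + w)/(2*x))
p = 66/5 (p = (½)*(-6 + 4)/(-5) - 1*(-13) = (½)*(-⅕)*(-2) + 13 = ⅕ + 13 = 66/5 ≈ 13.200)
p*K = (66/5)*3 = 198/5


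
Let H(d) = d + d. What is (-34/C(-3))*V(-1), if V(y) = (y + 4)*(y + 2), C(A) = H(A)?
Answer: 17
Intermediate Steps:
H(d) = 2*d
C(A) = 2*A
V(y) = (2 + y)*(4 + y) (V(y) = (4 + y)*(2 + y) = (2 + y)*(4 + y))
(-34/C(-3))*V(-1) = (-34/(2*(-3)))*(8 + (-1)² + 6*(-1)) = (-34/(-6))*(8 + 1 - 6) = -34*(-⅙)*3 = (17/3)*3 = 17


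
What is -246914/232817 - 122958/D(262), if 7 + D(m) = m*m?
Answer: -15191382968/5326620143 ≈ -2.8520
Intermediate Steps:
D(m) = -7 + m² (D(m) = -7 + m*m = -7 + m²)
-246914/232817 - 122958/D(262) = -246914/232817 - 122958/(-7 + 262²) = -246914*1/232817 - 122958/(-7 + 68644) = -246914/232817 - 122958/68637 = -246914/232817 - 122958*1/68637 = -246914/232817 - 40986/22879 = -15191382968/5326620143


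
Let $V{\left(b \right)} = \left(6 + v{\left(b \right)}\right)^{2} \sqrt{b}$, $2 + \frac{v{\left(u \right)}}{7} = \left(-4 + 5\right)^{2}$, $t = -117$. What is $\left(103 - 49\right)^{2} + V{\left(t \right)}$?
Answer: $2916 + 3 i \sqrt{13} \approx 2916.0 + 10.817 i$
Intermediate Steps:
$v{\left(u \right)} = -7$ ($v{\left(u \right)} = -14 + 7 \left(-4 + 5\right)^{2} = -14 + 7 \cdot 1^{2} = -14 + 7 \cdot 1 = -14 + 7 = -7$)
$V{\left(b \right)} = \sqrt{b}$ ($V{\left(b \right)} = \left(6 - 7\right)^{2} \sqrt{b} = \left(-1\right)^{2} \sqrt{b} = 1 \sqrt{b} = \sqrt{b}$)
$\left(103 - 49\right)^{2} + V{\left(t \right)} = \left(103 - 49\right)^{2} + \sqrt{-117} = 54^{2} + 3 i \sqrt{13} = 2916 + 3 i \sqrt{13}$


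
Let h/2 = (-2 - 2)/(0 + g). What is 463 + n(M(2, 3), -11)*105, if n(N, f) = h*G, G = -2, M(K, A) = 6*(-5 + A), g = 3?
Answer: 1023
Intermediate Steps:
M(K, A) = -30 + 6*A
h = -8/3 (h = 2*((-2 - 2)/(0 + 3)) = 2*(-4/3) = -8/3 ≈ -2.6667)
n(N, f) = 16/3 (n(N, f) = -8/3*(-2) = 16/3)
463 + n(M(2, 3), -11)*105 = 463 + (16/3)*105 = 463 + 560 = 1023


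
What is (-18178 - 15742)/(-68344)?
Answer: 4240/8543 ≈ 0.49631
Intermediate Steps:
(-18178 - 15742)/(-68344) = -33920*(-1/68344) = 4240/8543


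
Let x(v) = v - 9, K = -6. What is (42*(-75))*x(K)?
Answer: 47250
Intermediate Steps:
x(v) = -9 + v
(42*(-75))*x(K) = (42*(-75))*(-9 - 6) = -3150*(-15) = 47250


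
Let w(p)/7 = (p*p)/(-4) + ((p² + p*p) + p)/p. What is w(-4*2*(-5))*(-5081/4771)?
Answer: 11345873/4771 ≈ 2378.1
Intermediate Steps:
w(p) = -7*p²/4 + 7*(p + 2*p²)/p (w(p) = 7*((p*p)/(-4) + ((p² + p*p) + p)/p) = 7*(p²*(-¼) + ((p² + p²) + p)/p) = 7*(-p²/4 + (2*p² + p)/p) = 7*(-p²/4 + (p + 2*p²)/p) = -7*p²/4 + 7*(p + 2*p²)/p)
w(-4*2*(-5))*(-5081/4771) = (7 + 14*(-4*2*(-5)) - 7*(-4*2*(-5))²/4)*(-5081/4771) = (7 + 14*(-8*(-5)) - 7*(-8*(-5))²/4)*(-5081*1/4771) = (7 + 14*40 - 7/4*40²)*(-5081/4771) = (7 + 560 - 7/4*1600)*(-5081/4771) = (7 + 560 - 2800)*(-5081/4771) = -2233*(-5081/4771) = 11345873/4771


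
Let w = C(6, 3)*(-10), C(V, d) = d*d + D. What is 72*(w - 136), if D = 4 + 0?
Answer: -19152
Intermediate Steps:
D = 4
C(V, d) = 4 + d² (C(V, d) = d*d + 4 = d² + 4 = 4 + d²)
w = -130 (w = (4 + 3²)*(-10) = (4 + 9)*(-10) = 13*(-10) = -130)
72*(w - 136) = 72*(-130 - 136) = 72*(-266) = -19152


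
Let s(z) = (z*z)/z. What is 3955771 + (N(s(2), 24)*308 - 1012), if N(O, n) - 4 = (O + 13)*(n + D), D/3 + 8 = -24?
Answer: 3623351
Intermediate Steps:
D = -96 (D = -24 + 3*(-24) = -24 - 72 = -96)
s(z) = z (s(z) = z**2/z = z)
N(O, n) = 4 + (-96 + n)*(13 + O) (N(O, n) = 4 + (O + 13)*(n - 96) = 4 + (13 + O)*(-96 + n) = 4 + (-96 + n)*(13 + O))
3955771 + (N(s(2), 24)*308 - 1012) = 3955771 + ((-1244 - 96*2 + 13*24 + 2*24)*308 - 1012) = 3955771 + ((-1244 - 192 + 312 + 48)*308 - 1012) = 3955771 + (-1076*308 - 1012) = 3955771 + (-331408 - 1012) = 3955771 - 332420 = 3623351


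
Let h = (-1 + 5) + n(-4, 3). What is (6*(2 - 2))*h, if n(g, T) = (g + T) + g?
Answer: 0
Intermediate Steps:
n(g, T) = T + 2*g (n(g, T) = (T + g) + g = T + 2*g)
h = -1 (h = (-1 + 5) + (3 + 2*(-4)) = 4 + (3 - 8) = 4 - 5 = -1)
(6*(2 - 2))*h = (6*(2 - 2))*(-1) = (6*0)*(-1) = 0*(-1) = 0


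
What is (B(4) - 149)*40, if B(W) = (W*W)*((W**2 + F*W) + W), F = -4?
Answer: -3400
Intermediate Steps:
B(W) = W**2*(W**2 - 3*W) (B(W) = (W*W)*((W**2 - 4*W) + W) = W**2*(W**2 - 3*W))
(B(4) - 149)*40 = (4**3*(-3 + 4) - 149)*40 = (64*1 - 149)*40 = (64 - 149)*40 = -85*40 = -3400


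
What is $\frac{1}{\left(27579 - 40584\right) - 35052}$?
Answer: $- \frac{1}{48057} \approx -2.0809 \cdot 10^{-5}$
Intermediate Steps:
$\frac{1}{\left(27579 - 40584\right) - 35052} = \frac{1}{-13005 - 35052} = \frac{1}{-48057} = - \frac{1}{48057}$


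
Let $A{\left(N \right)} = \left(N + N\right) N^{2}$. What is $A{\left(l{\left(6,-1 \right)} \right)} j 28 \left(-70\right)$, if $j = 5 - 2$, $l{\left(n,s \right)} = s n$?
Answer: $2540160$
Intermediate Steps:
$l{\left(n,s \right)} = n s$
$A{\left(N \right)} = 2 N^{3}$ ($A{\left(N \right)} = 2 N N^{2} = 2 N^{3}$)
$j = 3$
$A{\left(l{\left(6,-1 \right)} \right)} j 28 \left(-70\right) = 2 \left(6 \left(-1\right)\right)^{3} \cdot 3 \cdot 28 \left(-70\right) = 2 \left(-6\right)^{3} \cdot 3 \cdot 28 \left(-70\right) = 2 \left(-216\right) 3 \cdot 28 \left(-70\right) = \left(-432\right) 3 \cdot 28 \left(-70\right) = \left(-1296\right) 28 \left(-70\right) = \left(-36288\right) \left(-70\right) = 2540160$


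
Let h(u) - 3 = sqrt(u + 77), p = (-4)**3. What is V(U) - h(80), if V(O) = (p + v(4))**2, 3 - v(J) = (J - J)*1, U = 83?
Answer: 3718 - sqrt(157) ≈ 3705.5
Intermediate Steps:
p = -64
v(J) = 3 (v(J) = 3 - (J - J) = 3 - 0 = 3 - 1*0 = 3 + 0 = 3)
h(u) = 3 + sqrt(77 + u) (h(u) = 3 + sqrt(u + 77) = 3 + sqrt(77 + u))
V(O) = 3721 (V(O) = (-64 + 3)**2 = (-61)**2 = 3721)
V(U) - h(80) = 3721 - (3 + sqrt(77 + 80)) = 3721 - (3 + sqrt(157)) = 3721 + (-3 - sqrt(157)) = 3718 - sqrt(157)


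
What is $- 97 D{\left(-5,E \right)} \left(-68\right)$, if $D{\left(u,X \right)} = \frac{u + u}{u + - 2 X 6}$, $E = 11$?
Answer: $\frac{65960}{137} \approx 481.46$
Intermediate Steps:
$D{\left(u,X \right)} = \frac{2 u}{u - 12 X}$
$- 97 D{\left(-5,E \right)} \left(-68\right) = - 97 \cdot 2 \left(-5\right) \frac{1}{-5 - 132} \left(-68\right) = - 97 \cdot 2 \left(-5\right) \frac{1}{-137} \left(-68\right) = - 97 \cdot 2 \left(-5\right) \left(- \frac{1}{137}\right) \left(-68\right) = \left(-97\right) \frac{10}{137} \left(-68\right) = \left(- \frac{970}{137}\right) \left(-68\right) = \frac{65960}{137}$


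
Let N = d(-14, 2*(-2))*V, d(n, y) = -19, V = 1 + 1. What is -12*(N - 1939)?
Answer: 23724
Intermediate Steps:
V = 2
N = -38 (N = -19*2 = -38)
-12*(N - 1939) = -12*(-38 - 1939) = -12*(-1977) = 23724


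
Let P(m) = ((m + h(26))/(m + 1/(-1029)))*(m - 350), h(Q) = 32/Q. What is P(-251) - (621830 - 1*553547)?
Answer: -231277771083/3357640 ≈ -68881.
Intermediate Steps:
P(m) = (-350 + m)*(16/13 + m)/(-1/1029 + m) (P(m) = ((m + 32/26)/(m + 1/(-1029)))*(m - 350) = ((m + 32*(1/26))/(m - 1/1029))*(-350 + m) = ((m + 16/13)/(-1/1029 + m))*(-350 + m) = ((16/13 + m)/(-1/1029 + m))*(-350 + m) = (-350 + m)*(16/13 + m)/(-1/1029 + m))
P(-251) - (621830 - 1*553547) = 1029*(-5600 - 4534*(-251) + 13*(-251)**2)/(13*(-1 + 1029*(-251))) - (621830 - 1*553547) = 1029*(-5600 + 1138034 + 13*63001)/(13*(-1 - 258279)) - (621830 - 553547) = (1029/13)*(-5600 + 1138034 + 819013)/(-258280) - 1*68283 = (1029/13)*(-1/258280)*1951447 - 68283 = -2008038963/3357640 - 68283 = -231277771083/3357640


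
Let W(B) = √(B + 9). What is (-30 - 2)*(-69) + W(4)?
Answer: 2208 + √13 ≈ 2211.6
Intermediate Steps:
W(B) = √(9 + B)
(-30 - 2)*(-69) + W(4) = (-30 - 2)*(-69) + √(9 + 4) = -32*(-69) + √13 = 2208 + √13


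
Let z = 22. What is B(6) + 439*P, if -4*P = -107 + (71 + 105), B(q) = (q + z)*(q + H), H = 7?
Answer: -28835/4 ≈ -7208.8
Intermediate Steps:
B(q) = (7 + q)*(22 + q) (B(q) = (q + 22)*(q + 7) = (22 + q)*(7 + q) = (7 + q)*(22 + q))
P = -69/4 (P = -(-107 + (71 + 105))/4 = -(-107 + 176)/4 = -¼*69 = -69/4 ≈ -17.250)
B(6) + 439*P = (154 + 6² + 29*6) + 439*(-69/4) = (154 + 36 + 174) - 30291/4 = 364 - 30291/4 = -28835/4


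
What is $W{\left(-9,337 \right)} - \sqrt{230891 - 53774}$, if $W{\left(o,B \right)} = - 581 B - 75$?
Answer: $-195872 - \sqrt{177117} \approx -1.9629 \cdot 10^{5}$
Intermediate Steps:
$W{\left(o,B \right)} = -75 - 581 B$
$W{\left(-9,337 \right)} - \sqrt{230891 - 53774} = \left(-75 - 195797\right) - \sqrt{230891 - 53774} = \left(-75 - 195797\right) - \sqrt{177117} = -195872 - \sqrt{177117}$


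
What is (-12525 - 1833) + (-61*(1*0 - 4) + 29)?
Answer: -14085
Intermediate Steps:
(-12525 - 1833) + (-61*(1*0 - 4) + 29) = -14358 + (-61*(0 - 4) + 29) = -14358 + (-61*(-4) + 29) = -14358 + (244 + 29) = -14358 + 273 = -14085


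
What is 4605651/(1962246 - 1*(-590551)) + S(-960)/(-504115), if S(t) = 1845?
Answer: 463413568680/257380651931 ≈ 1.8005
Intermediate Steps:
4605651/(1962246 - 1*(-590551)) + S(-960)/(-504115) = 4605651/(1962246 - 1*(-590551)) + 1845/(-504115) = 4605651/(1962246 + 590551) + 1845*(-1/504115) = 4605651/2552797 - 369/100823 = 463413568680/257380651931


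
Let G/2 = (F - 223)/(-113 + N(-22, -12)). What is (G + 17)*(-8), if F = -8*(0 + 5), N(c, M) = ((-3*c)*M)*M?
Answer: -1272968/9391 ≈ -135.55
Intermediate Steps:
N(c, M) = -3*c*M**2 (N(c, M) = (-3*M*c)*M = -3*c*M**2)
F = -40 (F = -8*5 = -40)
G = -526/9391 (G = 2*((-40 - 223)/(-113 - 3*(-22)*(-12)**2)) = 2*(-263/(-113 - 3*(-22)*144)) = 2*(-263/(-113 + 9504)) = 2*(-263/9391) = -526/9391 ≈ -0.056011)
(G + 17)*(-8) = (-526/9391 + 17)*(-8) = (159121/9391)*(-8) = -1272968/9391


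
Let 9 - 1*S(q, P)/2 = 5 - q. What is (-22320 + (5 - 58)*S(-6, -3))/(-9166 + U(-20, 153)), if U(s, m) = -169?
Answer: 22108/9335 ≈ 2.3683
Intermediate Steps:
S(q, P) = 8 + 2*q (S(q, P) = 18 - 2*(5 - q) = 18 + (-10 + 2*q) = 8 + 2*q)
(-22320 + (5 - 58)*S(-6, -3))/(-9166 + U(-20, 153)) = (-22320 + (5 - 58)*(8 + 2*(-6)))/(-9166 - 169) = (-22320 - 53*(8 - 12))/(-9335) = (-22320 - 53*(-4))*(-1/9335) = (-22320 + 212)*(-1/9335) = -22108*(-1/9335) = 22108/9335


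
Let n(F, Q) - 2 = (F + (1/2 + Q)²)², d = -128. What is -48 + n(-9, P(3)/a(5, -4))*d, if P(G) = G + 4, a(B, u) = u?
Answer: -14769/2 ≈ -7384.5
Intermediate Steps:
P(G) = 4 + G
n(F, Q) = 2 + (F + (½ + Q)²)² (n(F, Q) = 2 + (F + (1/2 + Q)²)² = 2 + (F + (½ + Q)²)²)
-48 + n(-9, P(3)/a(5, -4))*d = -48 + (2 + ((1 + 2*((4 + 3)/(-4)))² + 4*(-9))²/16)*(-128) = -48 + (2 + ((1 + 2*(7*(-¼)))² - 36)²/16)*(-128) = -48 + (2 + ((1 + 2*(-7/4))² - 36)²/16)*(-128) = -48 + (2 + ((1 - 7/2)² - 36)²/16)*(-128) = -48 + (2 + ((-5/2)² - 36)²/16)*(-128) = -48 + (2 + (25/4 - 36)²/16)*(-128) = -48 + (2 + (-119/4)²/16)*(-128) = -48 + (2 + (1/16)*(14161/16))*(-128) = -48 + (2 + 14161/256)*(-128) = -48 + (14673/256)*(-128) = -48 - 14673/2 = -14769/2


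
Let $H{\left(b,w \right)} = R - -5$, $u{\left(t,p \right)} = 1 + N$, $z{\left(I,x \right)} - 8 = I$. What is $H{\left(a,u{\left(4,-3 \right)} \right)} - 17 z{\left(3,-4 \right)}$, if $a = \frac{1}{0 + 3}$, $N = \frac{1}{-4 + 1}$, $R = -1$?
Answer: $-183$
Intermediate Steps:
$z{\left(I,x \right)} = 8 + I$
$N = - \frac{1}{3}$ ($N = \frac{1}{-3} = - \frac{1}{3} \approx -0.33333$)
$u{\left(t,p \right)} = \frac{2}{3}$ ($u{\left(t,p \right)} = 1 - \frac{1}{3} = \frac{2}{3}$)
$a = \frac{1}{3} \approx 0.33333$
$H{\left(b,w \right)} = 4$ ($H{\left(b,w \right)} = -1 - -5 = -1 + 5 = 4$)
$H{\left(a,u{\left(4,-3 \right)} \right)} - 17 z{\left(3,-4 \right)} = 4 - 17 \left(8 + 3\right) = 4 - 187 = -183$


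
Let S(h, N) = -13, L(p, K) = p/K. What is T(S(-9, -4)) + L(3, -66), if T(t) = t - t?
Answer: -1/22 ≈ -0.045455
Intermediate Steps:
T(t) = 0
T(S(-9, -4)) + L(3, -66) = 0 + 3/(-66) = 0 + 3*(-1/66) = 0 - 1/22 = -1/22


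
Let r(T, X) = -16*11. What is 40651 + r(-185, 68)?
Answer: 40475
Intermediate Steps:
r(T, X) = -176
40651 + r(-185, 68) = 40651 - 176 = 40475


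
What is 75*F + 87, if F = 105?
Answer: 7962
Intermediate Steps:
75*F + 87 = 75*105 + 87 = 7875 + 87 = 7962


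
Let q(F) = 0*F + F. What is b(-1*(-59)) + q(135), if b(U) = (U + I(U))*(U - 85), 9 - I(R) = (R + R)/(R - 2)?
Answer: -90013/57 ≈ -1579.2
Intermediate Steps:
I(R) = 9 - 2*R/(-2 + R) (I(R) = 9 - (R + R)/(R - 2) = 9 - 2*R/(-2 + R))
q(F) = F (q(F) = 0 + F = F)
b(U) = (-85 + U)*(U + (-18 + 7*U)/(-2 + U)) (b(U) = (U + (-18 + 7*U)/(-2 + U))*(U - 85) = (U + (-18 + 7*U)/(-2 + U))*(-85 + U) = (-85 + U)*(U + (-18 + 7*U)/(-2 + U)))
b(-1*(-59)) + q(135) = (1530 + (-1*(-59))**3 - (-443)*(-59) - 80*(-1*(-59))**2)/(-2 - 1*(-59)) + 135 = (1530 + 59**3 - 443*59 - 80*59**2)/(-2 + 59) + 135 = (1530 + 205379 - 26137 - 80*3481)/57 + 135 = (1530 + 205379 - 26137 - 278480)/57 + 135 = (1/57)*(-97708) + 135 = -97708/57 + 135 = -90013/57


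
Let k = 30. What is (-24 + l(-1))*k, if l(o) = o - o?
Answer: -720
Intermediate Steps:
l(o) = 0
(-24 + l(-1))*k = (-24 + 0)*30 = -24*30 = -720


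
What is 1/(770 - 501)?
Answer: 1/269 ≈ 0.0037175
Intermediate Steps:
1/(770 - 501) = 1/269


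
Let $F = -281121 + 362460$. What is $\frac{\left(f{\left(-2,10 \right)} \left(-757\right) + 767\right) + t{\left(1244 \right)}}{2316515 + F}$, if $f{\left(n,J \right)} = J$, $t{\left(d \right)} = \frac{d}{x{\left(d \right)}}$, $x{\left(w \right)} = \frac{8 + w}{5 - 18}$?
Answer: $- \frac{1066691}{375264151} \approx -0.0028425$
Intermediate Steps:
$x{\left(w \right)} = - \frac{8}{13} - \frac{w}{13}$ ($x{\left(w \right)} = \frac{8 + w}{-13} = \left(8 + w\right) \left(- \frac{1}{13}\right) = - \frac{8}{13} - \frac{w}{13}$)
$t{\left(d \right)} = \frac{d}{- \frac{8}{13} - \frac{d}{13}}$
$F = 81339$
$\frac{\left(f{\left(-2,10 \right)} \left(-757\right) + 767\right) + t{\left(1244 \right)}}{2316515 + F} = \frac{\left(10 \left(-757\right) + 767\right) - \frac{16172}{8 + 1244}}{2316515 + 81339} = \frac{\left(-7570 + 767\right) - \frac{16172}{1252}}{2397854} = \left(-6803 - 16172 \cdot \frac{1}{1252}\right) \frac{1}{2397854} = \left(-6803 - \frac{4043}{313}\right) \frac{1}{2397854} = \left(- \frac{2133382}{313}\right) \frac{1}{2397854} = - \frac{1066691}{375264151}$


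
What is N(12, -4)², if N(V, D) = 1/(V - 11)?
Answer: 1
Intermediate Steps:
N(V, D) = 1/(-11 + V)
N(12, -4)² = (1/(-11 + 12))² = (1/1)² = 1² = 1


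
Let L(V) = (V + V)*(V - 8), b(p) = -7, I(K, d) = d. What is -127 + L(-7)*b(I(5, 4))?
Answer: -1597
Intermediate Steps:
L(V) = 2*V*(-8 + V) (L(V) = (2*V)*(-8 + V) = 2*V*(-8 + V))
-127 + L(-7)*b(I(5, 4)) = -127 + (2*(-7)*(-8 - 7))*(-7) = -127 + (2*(-7)*(-15))*(-7) = -127 + 210*(-7) = -127 - 1470 = -1597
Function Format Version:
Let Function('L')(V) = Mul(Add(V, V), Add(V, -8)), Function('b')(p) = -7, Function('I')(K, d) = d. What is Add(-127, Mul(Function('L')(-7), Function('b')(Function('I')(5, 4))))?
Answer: -1597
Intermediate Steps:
Function('L')(V) = Mul(2, V, Add(-8, V)) (Function('L')(V) = Mul(Mul(2, V), Add(-8, V)) = Mul(2, V, Add(-8, V)))
Add(-127, Mul(Function('L')(-7), Function('b')(Function('I')(5, 4)))) = Add(-127, Mul(Mul(2, -7, Add(-8, -7)), -7)) = Add(-127, Mul(Mul(2, -7, -15), -7)) = Add(-127, Mul(210, -7)) = Add(-127, -1470) = -1597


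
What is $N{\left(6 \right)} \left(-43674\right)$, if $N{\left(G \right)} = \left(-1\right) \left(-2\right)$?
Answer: $-87348$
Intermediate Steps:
$N{\left(G \right)} = 2$
$N{\left(6 \right)} \left(-43674\right) = 2 \left(-43674\right) = -87348$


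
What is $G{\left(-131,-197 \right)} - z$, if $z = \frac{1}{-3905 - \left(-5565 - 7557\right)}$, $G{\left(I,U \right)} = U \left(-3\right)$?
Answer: $\frac{5447246}{9217} \approx 591.0$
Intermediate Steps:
$G{\left(I,U \right)} = - 3 U$
$z = \frac{1}{9217}$ ($z = \frac{1}{-3905 - \left(-5565 - 7557\right)} = \frac{1}{-3905 - -13122} = \frac{1}{-3905 + 13122} = \frac{1}{9217} \approx 0.0001085$)
$G{\left(-131,-197 \right)} - z = \left(-3\right) \left(-197\right) - \frac{1}{9217} = 591 - \frac{1}{9217} = \frac{5447246}{9217}$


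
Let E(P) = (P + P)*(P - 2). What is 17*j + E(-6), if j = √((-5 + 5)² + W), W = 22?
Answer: 96 + 17*√22 ≈ 175.74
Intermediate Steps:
E(P) = 2*P*(-2 + P) (E(P) = (2*P)*(-2 + P) = 2*P*(-2 + P))
j = √22 (j = √((-5 + 5)² + 22) = √(0² + 22) = √(0 + 22) = √22 ≈ 4.6904)
17*j + E(-6) = 17*√22 + 2*(-6)*(-2 - 6) = 17*√22 + 2*(-6)*(-8) = 17*√22 + 96 = 96 + 17*√22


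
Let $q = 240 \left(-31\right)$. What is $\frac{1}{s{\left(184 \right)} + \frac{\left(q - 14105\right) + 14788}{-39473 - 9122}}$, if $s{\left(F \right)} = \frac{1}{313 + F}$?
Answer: $\frac{24151715}{3406824} \approx 7.0892$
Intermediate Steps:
$q = -7440$
$\frac{1}{s{\left(184 \right)} + \frac{\left(q - 14105\right) + 14788}{-39473 - 9122}} = \frac{1}{\frac{1}{313 + 184} + \frac{\left(-7440 - 14105\right) + 14788}{-39473 - 9122}} = \frac{1}{\frac{1}{497} + \frac{\left(-7440 - 14105\right) + 14788}{-48595}} = \frac{1}{\frac{1}{497} + \left(-21545 + 14788\right) \left(- \frac{1}{48595}\right)} = \frac{1}{\frac{1}{497} - - \frac{6757}{48595}} = \frac{1}{\frac{1}{497} + \frac{6757}{48595}} = \frac{1}{\frac{3406824}{24151715}} = \frac{24151715}{3406824}$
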